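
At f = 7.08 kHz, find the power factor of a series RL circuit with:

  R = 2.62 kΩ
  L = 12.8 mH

Step 1 — Angular frequency: ω = 2π·f = 2π·7080 = 4.448e+04 rad/s.
Step 2 — Component impedances:
  R: Z = R = 2620 Ω
  L: Z = jωL = j·4.448e+04·0.0128 = 0 + j569.4 Ω
Step 3 — Series combination: Z_total = R + L = 2620 + j569.4 Ω = 2681∠12.3° Ω.
Step 4 — Power factor: PF = cos(φ) = Re(Z)/|Z| = 2620/2681 = 0.9772.
Step 5 — Type: Im(Z) = 569.4 ⇒ lagging (phase φ = 12.3°).

PF = 0.9772 (lagging, φ = 12.3°)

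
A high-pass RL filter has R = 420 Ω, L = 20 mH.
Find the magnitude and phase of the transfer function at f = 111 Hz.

Step 1 — Angular frequency: ω = 2π·111 = 697.4 rad/s.
Step 2 — Transfer function: H(jω) = jωL/(R + jωL).
Step 3 — Numerator jωL = j·13.95; denominator R + jωL = 420 + j13.95.
Step 4 — H = 0.001102 + j0.03317.
Step 5 — Magnitude: |H| = 0.03319 (-29.6 dB); phase: φ = 88.1°.

|H| = 0.03319 (-29.6 dB), φ = 88.1°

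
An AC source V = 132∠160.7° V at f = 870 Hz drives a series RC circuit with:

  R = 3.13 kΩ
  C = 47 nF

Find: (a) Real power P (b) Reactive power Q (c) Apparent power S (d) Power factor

Step 1 — Angular frequency: ω = 2π·f = 2π·870 = 5466 rad/s.
Step 2 — Component impedances:
  R: Z = R = 3130 Ω
  C: Z = 1/(jωC) = -j/(ω·C) = 0 - j3892 Ω
Step 3 — Series combination: Z_total = R + C = 3130 - j3892 Ω = 4995∠-51.2° Ω.
Step 4 — Source phasor: V = 132∠160.7° V = -124.6 + j43.63 V.
Step 5 — Current: I = V / Z = -0.02244 - j0.01396 A = 0.02643∠-148.1° A.
Step 6 — Complex power: S = V·I* = 2.186 - j2.719 VA.
Step 7 — Real power: P = Re(S) = 2.186 W.
Step 8 — Reactive power: Q = Im(S) = -2.719 VAR.
Step 9 — Apparent power: |S| = 3.489 VA.
Step 10 — Power factor: PF = P/|S| = 0.6267 (leading).

(a) P = 2.186 W  (b) Q = -2.719 VAR  (c) S = 3.489 VA  (d) PF = 0.6267 (leading)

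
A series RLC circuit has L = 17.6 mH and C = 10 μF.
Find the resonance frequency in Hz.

Step 1 — Resonance condition Im(Z)=0 gives ω₀ = 1/√(LC).
Step 2 — ω₀ = 1/√(0.0176·1e-05) = 2384 rad/s.
Step 3 — f₀ = ω₀/(2π) = 379.4 Hz.

f₀ = 379.4 Hz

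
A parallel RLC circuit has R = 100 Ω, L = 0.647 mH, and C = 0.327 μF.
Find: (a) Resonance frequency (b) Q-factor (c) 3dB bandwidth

Step 1 — Resonance: ω₀ = 1/√(LC) = 1/√(0.000647·3.27e-07) = 6.875e+04 rad/s.
Step 2 — f₀ = ω₀/(2π) = 1.094e+04 Hz.
Step 3 — Parallel Q: Q = R/(ω₀L) = 100/(6.875e+04·0.000647) = 2.248.
Step 4 — Bandwidth: Δω = ω₀/Q = 3.058e+04 rad/s; BW = Δω/(2π) = 4867 Hz.

(a) f₀ = 1.094e+04 Hz  (b) Q = 2.248  (c) BW = 4867 Hz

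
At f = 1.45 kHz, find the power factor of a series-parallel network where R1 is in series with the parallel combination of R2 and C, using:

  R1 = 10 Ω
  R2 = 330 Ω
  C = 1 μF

Step 1 — Angular frequency: ω = 2π·f = 2π·1450 = 9111 rad/s.
Step 2 — Component impedances:
  R1: Z = R = 10 Ω
  R2: Z = R = 330 Ω
  C: Z = 1/(jωC) = -j/(ω·C) = 0 - j109.8 Ω
Step 3 — Parallel branch: R2 || C = 1/(1/R2 + 1/C) = 32.87 - j98.83 Ω.
Step 4 — Series with R1: Z_total = R1 + (R2 || C) = 42.87 - j98.83 Ω = 107.7∠-66.5° Ω.
Step 5 — Power factor: PF = cos(φ) = Re(Z)/|Z| = 42.872/107.73 = 0.398.
Step 6 — Type: Im(Z) = -98.83 ⇒ leading (phase φ = -66.5°).

PF = 0.398 (leading, φ = -66.5°)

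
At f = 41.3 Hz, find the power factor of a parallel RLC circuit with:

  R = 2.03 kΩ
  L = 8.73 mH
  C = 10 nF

Step 1 — Angular frequency: ω = 2π·f = 2π·41.3 = 259.5 rad/s.
Step 2 — Component impedances:
  R: Z = R = 2030 Ω
  L: Z = jωL = j·259.5·0.00873 = 0 + j2.265 Ω
  C: Z = 1/(jωC) = -j/(ω·C) = 0 - j3.854e+05 Ω
Step 3 — Parallel combination: 1/Z_total = 1/R + 1/L + 1/C; Z_total = 0.002528 + j2.265 Ω = 2.265∠89.9° Ω.
Step 4 — Power factor: PF = cos(φ) = Re(Z)/|Z| = 0.002528/2.265 = 0.001116.
Step 5 — Type: Im(Z) = 2.265 ⇒ lagging (phase φ = 89.9°).

PF = 0.001116 (lagging, φ = 89.9°)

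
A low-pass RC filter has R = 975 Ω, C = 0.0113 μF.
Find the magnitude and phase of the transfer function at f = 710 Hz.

Step 1 — Angular frequency: ω = 2π·710 = 4461 rad/s.
Step 2 — Transfer function: H(jω) = 1/(1 + jωRC).
Step 3 — Denominator: 1 + jωRC = 1 + j·4461·975·1.13e-08 = 1 + j0.04915.
Step 4 — H = 0.9976 - j0.04903.
Step 5 — Magnitude: |H| = 0.9988 (-0.0 dB); phase: φ = -2.8°.

|H| = 0.9988 (-0.0 dB), φ = -2.8°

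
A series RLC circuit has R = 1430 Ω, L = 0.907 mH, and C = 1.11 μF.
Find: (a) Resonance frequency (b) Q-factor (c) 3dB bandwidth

Step 1 — Resonance condition Im(Z)=0 gives ω₀ = 1/√(LC).
Step 2 — ω₀ = 1/√(0.000907·1.11e-06) = 3.152e+04 rad/s.
Step 3 — f₀ = ω₀/(2π) = 5016 Hz.
Step 4 — Series Q: Q = ω₀L/R = 3.152e+04·0.000907/1430 = 0.01999.
Step 5 — 3dB bandwidth: Δω = ω₀/Q = 1.577e+06 rad/s; BW = Δω/(2π) = 2.509e+05 Hz.

(a) f₀ = 5016 Hz  (b) Q = 0.01999  (c) BW = 2.509e+05 Hz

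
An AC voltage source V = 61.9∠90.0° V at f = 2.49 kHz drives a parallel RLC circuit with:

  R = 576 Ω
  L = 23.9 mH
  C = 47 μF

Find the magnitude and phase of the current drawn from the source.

Step 1 — Angular frequency: ω = 2π·f = 2π·2490 = 1.565e+04 rad/s.
Step 2 — Component impedances:
  R: Z = R = 576 Ω
  L: Z = jωL = j·1.565e+04·0.0239 = 0 + j373.9 Ω
  C: Z = 1/(jωC) = -j/(ω·C) = 0 - j1.36 Ω
Step 3 — Parallel combination: 1/Z_total = 1/R + 1/L + 1/C; Z_total = 0.003234 - j1.365 Ω = 1.365∠-89.9° Ω.
Step 4 — Source phasor: V = 61.9∠90.0° V = 0 + j61.9 V.
Step 5 — Ohm's law: I = V / Z_total = (0 + j61.9) / (0.003234 - j1.365) = -45.35 + j0.1075 A.
Step 6 — Convert to polar: |I| = 45.35 A, ∠I = 179.9°.

I = 45.35∠179.9° A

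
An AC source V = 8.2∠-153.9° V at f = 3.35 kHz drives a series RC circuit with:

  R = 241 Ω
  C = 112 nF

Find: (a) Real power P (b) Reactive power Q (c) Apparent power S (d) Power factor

Step 1 — Angular frequency: ω = 2π·f = 2π·3350 = 2.105e+04 rad/s.
Step 2 — Component impedances:
  R: Z = R = 241 Ω
  C: Z = 1/(jωC) = -j/(ω·C) = 0 - j424.2 Ω
Step 3 — Series combination: Z_total = R + C = 241 - j424.2 Ω = 487.9∠-60.4° Ω.
Step 4 — Source phasor: V = 8.2∠-153.9° V = -7.364 - j3.608 V.
Step 5 — Current: I = V / Z = -0.001027 - j0.01678 A = 0.01681∠-93.5° A.
Step 6 — Complex power: S = V·I* = 0.06808 - j0.1198 VA.
Step 7 — Real power: P = Re(S) = 0.06808 W.
Step 8 — Reactive power: Q = Im(S) = -0.1198 VAR.
Step 9 — Apparent power: |S| = 0.1378 VA.
Step 10 — Power factor: PF = P/|S| = 0.494 (leading).

(a) P = 0.06808 W  (b) Q = -0.1198 VAR  (c) S = 0.1378 VA  (d) PF = 0.494 (leading)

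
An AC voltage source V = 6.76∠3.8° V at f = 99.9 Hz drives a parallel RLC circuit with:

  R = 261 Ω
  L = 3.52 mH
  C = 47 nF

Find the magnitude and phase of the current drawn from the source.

Step 1 — Angular frequency: ω = 2π·f = 2π·99.9 = 627.7 rad/s.
Step 2 — Component impedances:
  R: Z = R = 261 Ω
  L: Z = jωL = j·627.7·0.00352 = 0 + j2.209 Ω
  C: Z = 1/(jωC) = -j/(ω·C) = 0 - j3.39e+04 Ω
Step 3 — Parallel combination: 1/Z_total = 1/R + 1/L + 1/C; Z_total = 0.01871 + j2.209 Ω = 2.21∠89.5° Ω.
Step 4 — Source phasor: V = 6.76∠3.8° V = 6.745 + j0.448 V.
Step 5 — Ohm's law: I = V / Z_total = (6.745 + j0.448) / (0.01871 + j2.209) = 0.2286 - j3.051 A.
Step 6 — Convert to polar: |I| = 3.059 A, ∠I = -85.7°.

I = 3.059∠-85.7° A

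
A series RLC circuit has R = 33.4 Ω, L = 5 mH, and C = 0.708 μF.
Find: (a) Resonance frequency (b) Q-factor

Step 1 — Resonance condition Im(Z)=0 gives ω₀ = 1/√(LC).
Step 2 — ω₀ = 1/√(0.005·7.08e-07) = 1.681e+04 rad/s.
Step 3 — f₀ = ω₀/(2π) = 2675 Hz.
Step 4 — Series Q: Q = ω₀L/R = 1.681e+04·0.005/33.4 = 2.516.

(a) f₀ = 2675 Hz  (b) Q = 2.516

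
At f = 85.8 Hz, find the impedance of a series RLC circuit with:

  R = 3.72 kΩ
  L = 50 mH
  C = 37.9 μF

Step 1 — Angular frequency: ω = 2π·f = 2π·85.8 = 539.1 rad/s.
Step 2 — Component impedances:
  R: Z = R = 3720 Ω
  L: Z = jωL = j·539.1·0.05 = 0 + j26.95 Ω
  C: Z = 1/(jωC) = -j/(ω·C) = 0 - j48.94 Ω
Step 3 — Series combination: Z_total = R + L + C = 3720 - j21.99 Ω = 3720∠-0.3° Ω.

Z = 3720 - j21.99 Ω = 3720∠-0.3° Ω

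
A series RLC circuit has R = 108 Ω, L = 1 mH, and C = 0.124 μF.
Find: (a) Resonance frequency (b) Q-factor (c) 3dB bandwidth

Step 1 — Resonance: ω₀ = 1/√(LC) = 1/√(0.001·1.24e-07) = 8.98e+04 rad/s.
Step 2 — f₀ = ω₀/(2π) = 1.429e+04 Hz.
Step 3 — Series Q: Q = ω₀L/R = 8.98e+04·0.001/108 = 0.8315.
Step 4 — Bandwidth: Δω = ω₀/Q = 1.08e+05 rad/s; BW = Δω/(2π) = 1.719e+04 Hz.

(a) f₀ = 1.429e+04 Hz  (b) Q = 0.8315  (c) BW = 1.719e+04 Hz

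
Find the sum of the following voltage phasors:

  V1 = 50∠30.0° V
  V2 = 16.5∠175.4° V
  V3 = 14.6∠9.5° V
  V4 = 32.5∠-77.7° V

Step 1 — Convert each phasor to rectangular form:
  V1 = 50·(cos(30.0°) + j·sin(30.0°)) = 43.3 + j25 V
  V2 = 16.5·(cos(175.4°) + j·sin(175.4°)) = -16.45 + j1.323 V
  V3 = 14.6·(cos(9.5°) + j·sin(9.5°)) = 14.4 + j2.41 V
  V4 = 32.5·(cos(-77.7°) + j·sin(-77.7°)) = 6.923 - j31.75 V
Step 2 — Sum components: V_total = 48.18 - j3.021 V.
Step 3 — Convert to polar: |V_total| = 48.27 V, ∠V_total = -3.6°.

V_total = 48.27∠-3.6° V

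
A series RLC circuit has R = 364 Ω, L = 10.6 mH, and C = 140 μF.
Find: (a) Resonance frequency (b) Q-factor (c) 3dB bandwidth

Step 1 — Resonance: ω₀ = 1/√(LC) = 1/√(0.0106·0.00014) = 820.9 rad/s.
Step 2 — f₀ = ω₀/(2π) = 130.6 Hz.
Step 3 — Series Q: Q = ω₀L/R = 820.9·0.0106/364 = 0.0239.
Step 4 — Bandwidth: Δω = ω₀/Q = 3.434e+04 rad/s; BW = Δω/(2π) = 5465 Hz.

(a) f₀ = 130.6 Hz  (b) Q = 0.0239  (c) BW = 5465 Hz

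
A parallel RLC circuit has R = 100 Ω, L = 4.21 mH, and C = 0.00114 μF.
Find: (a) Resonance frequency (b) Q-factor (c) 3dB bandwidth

Step 1 — Resonance: ω₀ = 1/√(LC) = 1/√(0.00421·1.14e-09) = 4.565e+05 rad/s.
Step 2 — f₀ = ω₀/(2π) = 7.265e+04 Hz.
Step 3 — Parallel Q: Q = R/(ω₀L) = 100/(4.565e+05·0.00421) = 0.05204.
Step 4 — Bandwidth: Δω = ω₀/Q = 8.772e+06 rad/s; BW = Δω/(2π) = 1.396e+06 Hz.

(a) f₀ = 7.265e+04 Hz  (b) Q = 0.05204  (c) BW = 1.396e+06 Hz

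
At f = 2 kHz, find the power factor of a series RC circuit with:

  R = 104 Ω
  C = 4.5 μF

Step 1 — Angular frequency: ω = 2π·f = 2π·2000 = 1.257e+04 rad/s.
Step 2 — Component impedances:
  R: Z = R = 104 Ω
  C: Z = 1/(jωC) = -j/(ω·C) = 0 - j17.68 Ω
Step 3 — Series combination: Z_total = R + C = 104 - j17.68 Ω = 105.5∠-9.7° Ω.
Step 4 — Power factor: PF = cos(φ) = Re(Z)/|Z| = 104/105.5 = 0.9858.
Step 5 — Type: Im(Z) = -17.68 ⇒ leading (phase φ = -9.7°).

PF = 0.9858 (leading, φ = -9.7°)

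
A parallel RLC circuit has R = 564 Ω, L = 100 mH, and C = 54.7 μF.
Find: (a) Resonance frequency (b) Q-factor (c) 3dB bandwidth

Step 1 — Resonance: ω₀ = 1/√(LC) = 1/√(0.1·5.47e-05) = 427.6 rad/s.
Step 2 — f₀ = ω₀/(2π) = 68.05 Hz.
Step 3 — Parallel Q: Q = R/(ω₀L) = 564/(427.6·0.1) = 13.19.
Step 4 — Bandwidth: Δω = ω₀/Q = 32.41 rad/s; BW = Δω/(2π) = 5.159 Hz.

(a) f₀ = 68.05 Hz  (b) Q = 13.19  (c) BW = 5.159 Hz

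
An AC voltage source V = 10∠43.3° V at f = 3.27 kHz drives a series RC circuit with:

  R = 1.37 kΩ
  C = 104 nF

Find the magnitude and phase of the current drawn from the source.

Step 1 — Angular frequency: ω = 2π·f = 2π·3270 = 2.055e+04 rad/s.
Step 2 — Component impedances:
  R: Z = R = 1370 Ω
  C: Z = 1/(jωC) = -j/(ω·C) = 0 - j468 Ω
Step 3 — Series combination: Z_total = R + C = 1370 - j468 Ω = 1448∠-18.9° Ω.
Step 4 — Source phasor: V = 10∠43.3° V = 7.278 + j6.858 V.
Step 5 — Ohm's law: I = V / Z_total = (7.278 + j6.858) / (1370 - j468) = 0.003226 + j0.006108 A.
Step 6 — Convert to polar: |I| = 0.006907 A, ∠I = 62.2°.

I = 0.006907∠62.2° A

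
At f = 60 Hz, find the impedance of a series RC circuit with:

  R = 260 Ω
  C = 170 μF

Step 1 — Angular frequency: ω = 2π·f = 2π·60 = 377 rad/s.
Step 2 — Component impedances:
  R: Z = R = 260 Ω
  C: Z = 1/(jωC) = -j/(ω·C) = 0 - j15.6 Ω
Step 3 — Series combination: Z_total = R + C = 260 - j15.6 Ω = 260.5∠-3.4° Ω.

Z = 260 - j15.6 Ω = 260.5∠-3.4° Ω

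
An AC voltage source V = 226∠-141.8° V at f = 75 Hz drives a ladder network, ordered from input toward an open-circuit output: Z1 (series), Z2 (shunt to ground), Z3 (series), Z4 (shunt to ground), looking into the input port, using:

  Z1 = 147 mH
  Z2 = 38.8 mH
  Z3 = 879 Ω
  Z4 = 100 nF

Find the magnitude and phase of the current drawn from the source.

Step 1 — Angular frequency: ω = 2π·f = 2π·75 = 471.2 rad/s.
Step 2 — Component impedances:
  Z1: Z = jωL = j·471.2·0.147 = 0 + j69.27 Ω
  Z2: Z = jωL = j·471.2·0.0388 = 0 + j18.28 Ω
  Z3: Z = R = 879 Ω
  Z4: Z = 1/(jωC) = -j/(ω·C) = 0 - j2.122e+04 Ω
Step 3 — Ladder network (open output): work backward from the far end, alternating series and parallel combinations. Z_in = 0.0006526 + j87.57 Ω = 87.57∠90.0° Ω.
Step 4 — Source phasor: V = 226∠-141.8° V = -177.6 - j139.8 V.
Step 5 — Ohm's law: I = V / Z_total = (-177.6 - j139.8) / (0.0006526 + j87.57) = -1.596 + j2.028 A.
Step 6 — Convert to polar: |I| = 2.581 A, ∠I = 128.2°.

I = 2.581∠128.2° A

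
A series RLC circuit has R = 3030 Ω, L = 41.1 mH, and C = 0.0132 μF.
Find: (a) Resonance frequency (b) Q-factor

Step 1 — Resonance condition Im(Z)=0 gives ω₀ = 1/√(LC).
Step 2 — ω₀ = 1/√(0.0411·1.32e-08) = 4.293e+04 rad/s.
Step 3 — f₀ = ω₀/(2π) = 6833 Hz.
Step 4 — Series Q: Q = ω₀L/R = 4.293e+04·0.0411/3030 = 0.5824.

(a) f₀ = 6833 Hz  (b) Q = 0.5824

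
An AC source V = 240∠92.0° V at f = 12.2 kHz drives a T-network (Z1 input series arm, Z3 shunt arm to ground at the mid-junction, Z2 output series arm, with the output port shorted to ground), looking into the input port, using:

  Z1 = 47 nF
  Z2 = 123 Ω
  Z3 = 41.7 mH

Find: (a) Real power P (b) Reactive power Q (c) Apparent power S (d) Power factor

Step 1 — Angular frequency: ω = 2π·f = 2π·1.22e+04 = 7.665e+04 rad/s.
Step 2 — Component impedances:
  Z1: Z = 1/(jωC) = -j/(ω·C) = 0 - j277.6 Ω
  Z2: Z = R = 123 Ω
  Z3: Z = jωL = j·7.665e+04·0.0417 = 0 + j3197 Ω
Step 3 — With the output port shorted to ground, the output series arm Z2 runs from the junction to ground; the shunt arm Z3 also runs from the junction to ground. They appear in parallel: Z3 || Z2 = 122.8 + j4.726 Ω.
Step 4 — Series with input arm Z1: Z_in = Z1 + (Z3 || Z2) = 122.8 - j272.8 Ω = 299.2∠-65.8° Ω.
Step 5 — Source phasor: V = 240∠92.0° V = -8.376 + j239.9 V.
Step 6 — Current: I = V / Z = -0.7425 + j0.3035 A = 0.8021∠157.8° A.
Step 7 — Complex power: S = V·I* = 79.02 - j175.5 VA.
Step 8 — Real power: P = Re(S) = 79.02 W.
Step 9 — Reactive power: Q = Im(S) = -175.5 VAR.
Step 10 — Apparent power: |S| = 192.5 VA.
Step 11 — Power factor: PF = P/|S| = 0.4105 (leading).

(a) P = 79.02 W  (b) Q = -175.5 VAR  (c) S = 192.5 VA  (d) PF = 0.4105 (leading)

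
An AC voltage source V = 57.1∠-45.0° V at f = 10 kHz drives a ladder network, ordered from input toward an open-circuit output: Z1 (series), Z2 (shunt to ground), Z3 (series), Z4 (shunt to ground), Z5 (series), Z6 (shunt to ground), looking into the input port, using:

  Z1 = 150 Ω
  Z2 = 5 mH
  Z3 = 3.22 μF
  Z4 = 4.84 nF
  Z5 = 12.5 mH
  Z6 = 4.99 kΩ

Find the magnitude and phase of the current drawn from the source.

Step 1 — Angular frequency: ω = 2π·f = 2π·1e+04 = 6.283e+04 rad/s.
Step 2 — Component impedances:
  Z1: Z = R = 150 Ω
  Z2: Z = jωL = j·6.283e+04·0.005 = 0 + j314.2 Ω
  Z3: Z = 1/(jωC) = -j/(ω·C) = 0 - j4.943 Ω
  Z4: Z = 1/(jωC) = -j/(ω·C) = 0 - j3288 Ω
  Z5: Z = jωL = j·6.283e+04·0.0125 = 0 + j785.4 Ω
  Z6: Z = R = 4990 Ω
Step 3 — Ladder network (open output): work backward from the far end, alternating series and parallel combinations. Z_in = 172.9 + j342.1 Ω = 383.3∠63.2° Ω.
Step 4 — Source phasor: V = 57.1∠-45.0° V = 40.38 - j40.38 V.
Step 5 — Ohm's law: I = V / Z_total = (40.38 - j40.38) / (172.9 + j342.1) = -0.04649 - j0.1415 A.
Step 6 — Convert to polar: |I| = 0.149 A, ∠I = -108.2°.

I = 0.149∠-108.2° A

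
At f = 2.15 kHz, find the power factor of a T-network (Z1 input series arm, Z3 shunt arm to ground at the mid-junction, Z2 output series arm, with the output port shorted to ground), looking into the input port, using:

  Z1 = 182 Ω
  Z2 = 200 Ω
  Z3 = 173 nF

Step 1 — Angular frequency: ω = 2π·f = 2π·2150 = 1.351e+04 rad/s.
Step 2 — Component impedances:
  Z1: Z = R = 182 Ω
  Z2: Z = R = 200 Ω
  Z3: Z = 1/(jωC) = -j/(ω·C) = 0 - j427.9 Ω
Step 3 — With the output port shorted to ground, the output series arm Z2 runs from the junction to ground; the shunt arm Z3 also runs from the junction to ground. They appear in parallel: Z3 || Z2 = 164.1 - j76.72 Ω.
Step 4 — Series with input arm Z1: Z_in = Z1 + (Z3 || Z2) = 346.1 - j76.72 Ω = 354.5∠-12.5° Ω.
Step 5 — Power factor: PF = cos(φ) = Re(Z)/|Z| = 346.1/354.5 = 0.9763.
Step 6 — Type: Im(Z) = -76.72 ⇒ leading (phase φ = -12.5°).

PF = 0.9763 (leading, φ = -12.5°)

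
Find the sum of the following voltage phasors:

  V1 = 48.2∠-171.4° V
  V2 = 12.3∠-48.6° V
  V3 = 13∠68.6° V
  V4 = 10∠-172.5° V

Step 1 — Convert each phasor to rectangular form:
  V1 = 48.2·(cos(-171.4°) + j·sin(-171.4°)) = -47.66 - j7.208 V
  V2 = 12.3·(cos(-48.6°) + j·sin(-48.6°)) = 8.134 - j9.226 V
  V3 = 13·(cos(68.6°) + j·sin(68.6°)) = 4.743 + j12.1 V
  V4 = 10·(cos(-172.5°) + j·sin(-172.5°)) = -9.914 - j1.305 V
Step 2 — Sum components: V_total = -44.69 - j5.636 V.
Step 3 — Convert to polar: |V_total| = 45.05 V, ∠V_total = -172.8°.

V_total = 45.05∠-172.8° V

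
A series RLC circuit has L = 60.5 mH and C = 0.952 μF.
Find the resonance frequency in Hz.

Step 1 — Resonance condition Im(Z)=0 gives ω₀ = 1/√(LC).
Step 2 — ω₀ = 1/√(0.0605·9.52e-07) = 4167 rad/s.
Step 3 — f₀ = ω₀/(2π) = 663.2 Hz.

f₀ = 663.2 Hz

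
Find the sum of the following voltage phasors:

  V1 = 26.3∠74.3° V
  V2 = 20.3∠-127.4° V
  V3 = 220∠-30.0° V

Step 1 — Convert each phasor to rectangular form:
  V1 = 26.3·(cos(74.3°) + j·sin(74.3°)) = 7.117 + j25.32 V
  V2 = 20.3·(cos(-127.4°) + j·sin(-127.4°)) = -12.33 - j16.13 V
  V3 = 220·(cos(-30.0°) + j·sin(-30.0°)) = 190.5 - j110 V
Step 2 — Sum components: V_total = 185.3 - j100.8 V.
Step 3 — Convert to polar: |V_total| = 211 V, ∠V_total = -28.5°.

V_total = 211∠-28.5° V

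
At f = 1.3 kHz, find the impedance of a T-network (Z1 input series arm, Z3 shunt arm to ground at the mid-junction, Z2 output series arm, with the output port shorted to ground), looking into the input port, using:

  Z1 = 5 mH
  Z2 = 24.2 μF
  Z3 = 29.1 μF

Step 1 — Angular frequency: ω = 2π·f = 2π·1300 = 8168 rad/s.
Step 2 — Component impedances:
  Z1: Z = jωL = j·8168·0.005 = 0 + j40.84 Ω
  Z2: Z = 1/(jωC) = -j/(ω·C) = 0 - j5.059 Ω
  Z3: Z = 1/(jωC) = -j/(ω·C) = 0 - j4.207 Ω
Step 3 — With the output port shorted to ground, the output series arm Z2 runs from the junction to ground; the shunt arm Z3 also runs from the junction to ground. They appear in parallel: Z3 || Z2 = 0 - j2.297 Ω.
Step 4 — Series with input arm Z1: Z_in = Z1 + (Z3 || Z2) = 0 + j38.54 Ω = 38.54∠90.0° Ω.

Z = 0 + j38.54 Ω = 38.54∠90.0° Ω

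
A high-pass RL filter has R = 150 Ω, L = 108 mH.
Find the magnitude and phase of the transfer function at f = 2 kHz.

Step 1 — Angular frequency: ω = 2π·2000 = 1.257e+04 rad/s.
Step 2 — Transfer function: H(jω) = jωL/(R + jωL).
Step 3 — Numerator jωL = j·1357; denominator R + jωL = 150 + j1357.
Step 4 — H = 0.9879 + j0.1092.
Step 5 — Magnitude: |H| = 0.9939 (-0.1 dB); phase: φ = 6.3°.

|H| = 0.9939 (-0.1 dB), φ = 6.3°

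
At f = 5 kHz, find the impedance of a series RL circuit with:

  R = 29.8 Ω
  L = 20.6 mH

Step 1 — Angular frequency: ω = 2π·f = 2π·5000 = 3.142e+04 rad/s.
Step 2 — Component impedances:
  R: Z = R = 29.8 Ω
  L: Z = jωL = j·3.142e+04·0.0206 = 0 + j647.2 Ω
Step 3 — Series combination: Z_total = R + L = 29.8 + j647.2 Ω = 647.9∠87.4° Ω.

Z = 29.8 + j647.2 Ω = 647.9∠87.4° Ω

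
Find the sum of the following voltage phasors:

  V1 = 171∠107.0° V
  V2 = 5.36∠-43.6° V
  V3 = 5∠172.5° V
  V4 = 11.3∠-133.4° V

Step 1 — Convert each phasor to rectangular form:
  V1 = 171·(cos(107.0°) + j·sin(107.0°)) = -50 + j163.5 V
  V2 = 5.36·(cos(-43.6°) + j·sin(-43.6°)) = 3.882 - j3.696 V
  V3 = 5·(cos(172.5°) + j·sin(172.5°)) = -4.957 + j0.6526 V
  V4 = 11.3·(cos(-133.4°) + j·sin(-133.4°)) = -7.764 - j8.21 V
Step 2 — Sum components: V_total = -58.84 + j152.3 V.
Step 3 — Convert to polar: |V_total| = 163.2 V, ∠V_total = 111.1°.

V_total = 163.2∠111.1° V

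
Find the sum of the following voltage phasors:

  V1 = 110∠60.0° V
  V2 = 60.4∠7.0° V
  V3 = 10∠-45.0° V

Step 1 — Convert each phasor to rectangular form:
  V1 = 110·(cos(60.0°) + j·sin(60.0°)) = 55 + j95.26 V
  V2 = 60.4·(cos(7.0°) + j·sin(7.0°)) = 59.95 + j7.361 V
  V3 = 10·(cos(-45.0°) + j·sin(-45.0°)) = 7.071 - j7.071 V
Step 2 — Sum components: V_total = 122 + j95.55 V.
Step 3 — Convert to polar: |V_total| = 155 V, ∠V_total = 38.1°.

V_total = 155∠38.1° V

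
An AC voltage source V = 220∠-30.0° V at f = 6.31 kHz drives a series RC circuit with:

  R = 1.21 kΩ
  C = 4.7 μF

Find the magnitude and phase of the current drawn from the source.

Step 1 — Angular frequency: ω = 2π·f = 2π·6310 = 3.965e+04 rad/s.
Step 2 — Component impedances:
  R: Z = R = 1210 Ω
  C: Z = 1/(jωC) = -j/(ω·C) = 0 - j5.367 Ω
Step 3 — Series combination: Z_total = R + C = 1210 - j5.367 Ω = 1210∠-0.3° Ω.
Step 4 — Source phasor: V = 220∠-30.0° V = 190.5 - j110 V.
Step 5 — Ohm's law: I = V / Z_total = (190.5 - j110) / (1210 - j5.367) = 0.1579 - j0.09021 A.
Step 6 — Convert to polar: |I| = 0.1818 A, ∠I = -29.7°.

I = 0.1818∠-29.7° A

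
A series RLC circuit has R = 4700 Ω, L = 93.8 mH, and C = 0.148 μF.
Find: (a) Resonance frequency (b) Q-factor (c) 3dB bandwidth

Step 1 — Resonance: ω₀ = 1/√(LC) = 1/√(0.0938·1.48e-07) = 8487 rad/s.
Step 2 — f₀ = ω₀/(2π) = 1351 Hz.
Step 3 — Series Q: Q = ω₀L/R = 8487·0.0938/4700 = 0.1694.
Step 4 — Bandwidth: Δω = ω₀/Q = 5.011e+04 rad/s; BW = Δω/(2π) = 7975 Hz.

(a) f₀ = 1351 Hz  (b) Q = 0.1694  (c) BW = 7975 Hz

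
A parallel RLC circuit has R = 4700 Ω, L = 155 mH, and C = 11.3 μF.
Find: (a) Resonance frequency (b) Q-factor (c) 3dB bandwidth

Step 1 — Resonance: ω₀ = 1/√(LC) = 1/√(0.155·1.13e-05) = 755.6 rad/s.
Step 2 — f₀ = ω₀/(2π) = 120.3 Hz.
Step 3 — Parallel Q: Q = R/(ω₀L) = 4700/(755.6·0.155) = 40.13.
Step 4 — Bandwidth: Δω = ω₀/Q = 18.83 rad/s; BW = Δω/(2π) = 2.997 Hz.

(a) f₀ = 120.3 Hz  (b) Q = 40.13  (c) BW = 2.997 Hz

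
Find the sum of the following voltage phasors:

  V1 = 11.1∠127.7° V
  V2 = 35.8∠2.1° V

Step 1 — Convert each phasor to rectangular form:
  V1 = 11.1·(cos(127.7°) + j·sin(127.7°)) = -6.788 + j8.783 V
  V2 = 35.8·(cos(2.1°) + j·sin(2.1°)) = 35.78 + j1.312 V
Step 2 — Sum components: V_total = 28.99 + j10.09 V.
Step 3 — Convert to polar: |V_total| = 30.7 V, ∠V_total = 19.2°.

V_total = 30.7∠19.2° V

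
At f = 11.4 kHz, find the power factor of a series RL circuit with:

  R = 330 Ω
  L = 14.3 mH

Step 1 — Angular frequency: ω = 2π·f = 2π·1.14e+04 = 7.163e+04 rad/s.
Step 2 — Component impedances:
  R: Z = R = 330 Ω
  L: Z = jωL = j·7.163e+04·0.0143 = 0 + j1024 Ω
Step 3 — Series combination: Z_total = R + L = 330 + j1024 Ω = 1076∠72.1° Ω.
Step 4 — Power factor: PF = cos(φ) = Re(Z)/|Z| = 330/1076 = 0.3067.
Step 5 — Type: Im(Z) = 1024 ⇒ lagging (phase φ = 72.1°).

PF = 0.3067 (lagging, φ = 72.1°)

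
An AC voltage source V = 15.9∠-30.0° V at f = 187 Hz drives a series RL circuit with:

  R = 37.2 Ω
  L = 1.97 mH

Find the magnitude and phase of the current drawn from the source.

Step 1 — Angular frequency: ω = 2π·f = 2π·187 = 1175 rad/s.
Step 2 — Component impedances:
  R: Z = R = 37.2 Ω
  L: Z = jωL = j·1175·0.00197 = 0 + j2.315 Ω
Step 3 — Series combination: Z_total = R + L = 37.2 + j2.315 Ω = 37.27∠3.6° Ω.
Step 4 — Source phasor: V = 15.9∠-30.0° V = 13.77 - j7.95 V.
Step 5 — Ohm's law: I = V / Z_total = (13.77 - j7.95) / (37.2 + j2.315) = 0.3555 - j0.2358 A.
Step 6 — Convert to polar: |I| = 0.4266 A, ∠I = -33.6°.

I = 0.4266∠-33.6° A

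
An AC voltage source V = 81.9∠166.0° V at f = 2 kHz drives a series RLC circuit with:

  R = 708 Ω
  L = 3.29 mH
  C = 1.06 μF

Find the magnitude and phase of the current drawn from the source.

Step 1 — Angular frequency: ω = 2π·f = 2π·2000 = 1.257e+04 rad/s.
Step 2 — Component impedances:
  R: Z = R = 708 Ω
  L: Z = jωL = j·1.257e+04·0.00329 = 0 + j41.34 Ω
  C: Z = 1/(jωC) = -j/(ω·C) = 0 - j75.07 Ω
Step 3 — Series combination: Z_total = R + L + C = 708 - j33.73 Ω = 708.8∠-2.7° Ω.
Step 4 — Source phasor: V = 81.9∠166.0° V = -79.47 + j19.81 V.
Step 5 — Ohm's law: I = V / Z_total = (-79.47 + j19.81) / (708 - j33.73) = -0.1133 + j0.02259 A.
Step 6 — Convert to polar: |I| = 0.1155 A, ∠I = 168.7°.

I = 0.1155∠168.7° A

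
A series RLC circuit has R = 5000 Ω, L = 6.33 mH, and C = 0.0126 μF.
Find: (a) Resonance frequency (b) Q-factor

Step 1 — Resonance condition Im(Z)=0 gives ω₀ = 1/√(LC).
Step 2 — ω₀ = 1/√(0.00633·1.26e-08) = 1.12e+05 rad/s.
Step 3 — f₀ = ω₀/(2π) = 1.782e+04 Hz.
Step 4 — Series Q: Q = ω₀L/R = 1.12e+05·0.00633/5000 = 0.1418.

(a) f₀ = 1.782e+04 Hz  (b) Q = 0.1418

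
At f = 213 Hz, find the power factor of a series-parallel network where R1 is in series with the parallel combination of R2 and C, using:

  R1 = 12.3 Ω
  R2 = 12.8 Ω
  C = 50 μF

Step 1 — Angular frequency: ω = 2π·f = 2π·213 = 1338 rad/s.
Step 2 — Component impedances:
  R1: Z = R = 12.3 Ω
  R2: Z = R = 12.8 Ω
  C: Z = 1/(jωC) = -j/(ω·C) = 0 - j14.94 Ω
Step 3 — Parallel branch: R2 || C = 1/(1/R2 + 1/C) = 7.383 - j6.324 Ω.
Step 4 — Series with R1: Z_total = R1 + (R2 || C) = 19.68 - j6.324 Ω = 20.67∠-17.8° Ω.
Step 5 — Power factor: PF = cos(φ) = Re(Z)/|Z| = 19.68/20.67 = 0.9521.
Step 6 — Type: Im(Z) = -6.324 ⇒ leading (phase φ = -17.8°).

PF = 0.9521 (leading, φ = -17.8°)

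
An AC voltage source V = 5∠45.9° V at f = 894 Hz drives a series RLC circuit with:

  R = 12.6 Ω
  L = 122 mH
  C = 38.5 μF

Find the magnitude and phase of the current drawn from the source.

Step 1 — Angular frequency: ω = 2π·f = 2π·894 = 5617 rad/s.
Step 2 — Component impedances:
  R: Z = R = 12.6 Ω
  L: Z = jωL = j·5617·0.122 = 0 + j685.3 Ω
  C: Z = 1/(jωC) = -j/(ω·C) = 0 - j4.624 Ω
Step 3 — Series combination: Z_total = R + L + C = 12.6 + j680.7 Ω = 680.8∠88.9° Ω.
Step 4 — Source phasor: V = 5∠45.9° V = 3.48 + j3.591 V.
Step 5 — Ohm's law: I = V / Z_total = (3.48 + j3.591) / (12.6 + j680.7) = 0.005368 - j0.005013 A.
Step 6 — Convert to polar: |I| = 0.007344 A, ∠I = -43.0°.

I = 0.007344∠-43.0° A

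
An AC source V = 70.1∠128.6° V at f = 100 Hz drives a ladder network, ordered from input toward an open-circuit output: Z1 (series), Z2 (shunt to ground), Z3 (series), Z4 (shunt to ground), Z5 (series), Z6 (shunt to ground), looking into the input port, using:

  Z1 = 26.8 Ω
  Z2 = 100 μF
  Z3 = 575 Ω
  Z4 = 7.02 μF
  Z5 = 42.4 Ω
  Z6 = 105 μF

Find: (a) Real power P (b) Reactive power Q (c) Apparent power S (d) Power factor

Step 1 — Angular frequency: ω = 2π·f = 2π·100 = 628.3 rad/s.
Step 2 — Component impedances:
  Z1: Z = R = 26.8 Ω
  Z2: Z = 1/(jωC) = -j/(ω·C) = 0 - j15.92 Ω
  Z3: Z = R = 575 Ω
  Z4: Z = 1/(jωC) = -j/(ω·C) = 0 - j226.7 Ω
  Z5: Z = R = 42.4 Ω
  Z6: Z = 1/(jωC) = -j/(ω·C) = 0 - j15.16 Ω
Step 3 — Ladder network (open output): work backward from the far end, alternating series and parallel combinations. Z_in = 27.21 - j15.89 Ω = 31.51∠-30.3° Ω.
Step 4 — Source phasor: V = 70.1∠128.6° V = -43.73 + j54.78 V.
Step 5 — Current: I = V / Z = -2.075 + j0.8014 A = 2.224∠158.9° A.
Step 6 — Complex power: S = V·I* = 134.7 - j78.63 VA.
Step 7 — Real power: P = Re(S) = 134.7 W.
Step 8 — Reactive power: Q = Im(S) = -78.63 VAR.
Step 9 — Apparent power: |S| = 155.9 VA.
Step 10 — Power factor: PF = P/|S| = 0.8635 (leading).

(a) P = 134.7 W  (b) Q = -78.63 VAR  (c) S = 155.9 VA  (d) PF = 0.8635 (leading)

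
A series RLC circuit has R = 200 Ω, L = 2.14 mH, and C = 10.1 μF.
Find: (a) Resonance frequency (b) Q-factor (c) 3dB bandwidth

Step 1 — Resonance condition Im(Z)=0 gives ω₀ = 1/√(LC).
Step 2 — ω₀ = 1/√(0.00214·1.01e-05) = 6802 rad/s.
Step 3 — f₀ = ω₀/(2π) = 1083 Hz.
Step 4 — Series Q: Q = ω₀L/R = 6802·0.00214/200 = 0.07278.
Step 5 — 3dB bandwidth: Δω = ω₀/Q = 9.346e+04 rad/s; BW = Δω/(2π) = 1.487e+04 Hz.

(a) f₀ = 1083 Hz  (b) Q = 0.07278  (c) BW = 1.487e+04 Hz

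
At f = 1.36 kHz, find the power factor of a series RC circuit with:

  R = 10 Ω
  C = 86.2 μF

Step 1 — Angular frequency: ω = 2π·f = 2π·1360 = 8545 rad/s.
Step 2 — Component impedances:
  R: Z = R = 10 Ω
  C: Z = 1/(jωC) = -j/(ω·C) = 0 - j1.358 Ω
Step 3 — Series combination: Z_total = R + C = 10 - j1.358 Ω = 10.09∠-7.7° Ω.
Step 4 — Power factor: PF = cos(φ) = Re(Z)/|Z| = 10/10.092 = 0.9909.
Step 5 — Type: Im(Z) = -1.358 ⇒ leading (phase φ = -7.7°).

PF = 0.9909 (leading, φ = -7.7°)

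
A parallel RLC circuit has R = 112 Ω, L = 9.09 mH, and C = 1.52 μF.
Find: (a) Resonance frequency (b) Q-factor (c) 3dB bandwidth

Step 1 — Resonance: ω₀ = 1/√(LC) = 1/√(0.00909·1.52e-06) = 8507 rad/s.
Step 2 — f₀ = ω₀/(2π) = 1354 Hz.
Step 3 — Parallel Q: Q = R/(ω₀L) = 112/(8507·0.00909) = 1.448.
Step 4 — Bandwidth: Δω = ω₀/Q = 5874 rad/s; BW = Δω/(2π) = 934.9 Hz.

(a) f₀ = 1354 Hz  (b) Q = 1.448  (c) BW = 934.9 Hz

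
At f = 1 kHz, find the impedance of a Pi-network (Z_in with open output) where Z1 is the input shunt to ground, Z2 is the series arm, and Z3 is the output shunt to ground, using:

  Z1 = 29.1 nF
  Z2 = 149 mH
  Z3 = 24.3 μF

Step 1 — Angular frequency: ω = 2π·f = 2π·1000 = 6283 rad/s.
Step 2 — Component impedances:
  Z1: Z = 1/(jωC) = -j/(ω·C) = 0 - j5469 Ω
  Z2: Z = jωL = j·6283·0.149 = 0 + j936.2 Ω
  Z3: Z = 1/(jωC) = -j/(ω·C) = 0 - j6.55 Ω
Step 3 — With open output, the series arm Z2 and the output shunt Z3 appear in series to ground: Z2 + Z3 = 0 + j929.6 Ω.
Step 4 — Parallel with input shunt Z1: Z_in = Z1 || (Z2 + Z3) = 0 + j1120 Ω = 1120∠90.0° Ω.

Z = 0 + j1120 Ω = 1120∠90.0° Ω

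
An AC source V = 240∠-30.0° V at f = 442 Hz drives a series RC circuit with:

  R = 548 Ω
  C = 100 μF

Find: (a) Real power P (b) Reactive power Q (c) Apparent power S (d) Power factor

Step 1 — Angular frequency: ω = 2π·f = 2π·442 = 2777 rad/s.
Step 2 — Component impedances:
  R: Z = R = 548 Ω
  C: Z = 1/(jωC) = -j/(ω·C) = 0 - j3.601 Ω
Step 3 — Series combination: Z_total = R + C = 548 - j3.601 Ω = 548∠-0.4° Ω.
Step 4 — Source phasor: V = 240∠-30.0° V = 207.8 - j120 V.
Step 5 — Current: I = V / Z = 0.3807 - j0.2165 A = 0.4379∠-29.6° A.
Step 6 — Complex power: S = V·I* = 105.1 - j0.6906 VA.
Step 7 — Real power: P = Re(S) = 105.1 W.
Step 8 — Reactive power: Q = Im(S) = -0.6906 VAR.
Step 9 — Apparent power: |S| = 105.1 VA.
Step 10 — Power factor: PF = P/|S| = 1 (leading).

(a) P = 105.1 W  (b) Q = -0.6906 VAR  (c) S = 105.1 VA  (d) PF = 1 (leading)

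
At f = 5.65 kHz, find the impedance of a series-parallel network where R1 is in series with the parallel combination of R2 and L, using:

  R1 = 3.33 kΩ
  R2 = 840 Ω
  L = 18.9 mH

Step 1 — Angular frequency: ω = 2π·f = 2π·5650 = 3.55e+04 rad/s.
Step 2 — Component impedances:
  R1: Z = R = 3330 Ω
  R2: Z = R = 840 Ω
  L: Z = jωL = j·3.55e+04·0.0189 = 0 + j670.9 Ω
Step 3 — Parallel branch: R2 || L = 1/(1/R2 + 1/L) = 327.2 + j409.6 Ω.
Step 4 — Series with R1: Z_total = R1 + (R2 || L) = 3657 + j409.6 Ω = 3680∠6.4° Ω.

Z = 3657 + j409.6 Ω = 3680∠6.4° Ω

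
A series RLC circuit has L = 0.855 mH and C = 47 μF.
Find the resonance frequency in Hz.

Step 1 — Resonance condition Im(Z)=0 gives ω₀ = 1/√(LC).
Step 2 — ω₀ = 1/√(0.000855·4.7e-05) = 4988 rad/s.
Step 3 — f₀ = ω₀/(2π) = 793.9 Hz.

f₀ = 793.9 Hz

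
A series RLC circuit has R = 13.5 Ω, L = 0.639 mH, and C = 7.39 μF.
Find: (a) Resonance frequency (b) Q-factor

Step 1 — Resonance condition Im(Z)=0 gives ω₀ = 1/√(LC).
Step 2 — ω₀ = 1/√(0.000639·7.39e-06) = 1.455e+04 rad/s.
Step 3 — f₀ = ω₀/(2π) = 2316 Hz.
Step 4 — Series Q: Q = ω₀L/R = 1.455e+04·0.000639/13.5 = 0.6888.

(a) f₀ = 2316 Hz  (b) Q = 0.6888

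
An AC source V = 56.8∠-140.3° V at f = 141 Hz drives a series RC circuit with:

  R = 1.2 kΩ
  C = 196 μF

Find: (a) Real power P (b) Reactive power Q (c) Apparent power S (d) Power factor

Step 1 — Angular frequency: ω = 2π·f = 2π·141 = 885.9 rad/s.
Step 2 — Component impedances:
  R: Z = R = 1200 Ω
  C: Z = 1/(jωC) = -j/(ω·C) = 0 - j5.759 Ω
Step 3 — Series combination: Z_total = R + C = 1200 - j5.759 Ω = 1200∠-0.3° Ω.
Step 4 — Source phasor: V = 56.8∠-140.3° V = -43.7 - j36.28 V.
Step 5 — Current: I = V / Z = -0.03627 - j0.03041 A = 0.04733∠-140.0° A.
Step 6 — Complex power: S = V·I* = 2.688 - j0.0129 VA.
Step 7 — Real power: P = Re(S) = 2.688 W.
Step 8 — Reactive power: Q = Im(S) = -0.0129 VAR.
Step 9 — Apparent power: |S| = 2.689 VA.
Step 10 — Power factor: PF = P/|S| = 1 (leading).

(a) P = 2.688 W  (b) Q = -0.0129 VAR  (c) S = 2.689 VA  (d) PF = 1 (leading)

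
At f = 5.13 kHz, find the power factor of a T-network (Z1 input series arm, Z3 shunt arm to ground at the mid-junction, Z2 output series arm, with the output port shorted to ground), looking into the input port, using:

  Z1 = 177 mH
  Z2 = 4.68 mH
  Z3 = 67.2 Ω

Step 1 — Angular frequency: ω = 2π·f = 2π·5130 = 3.223e+04 rad/s.
Step 2 — Component impedances:
  Z1: Z = jωL = j·3.223e+04·0.177 = 0 + j5705 Ω
  Z2: Z = jωL = j·3.223e+04·0.00468 = 0 + j150.8 Ω
  Z3: Z = R = 67.2 Ω
Step 3 — With the output port shorted to ground, the output series arm Z2 runs from the junction to ground; the shunt arm Z3 also runs from the junction to ground. They appear in parallel: Z3 || Z2 = 56.07 + j24.98 Ω.
Step 4 — Series with input arm Z1: Z_in = Z1 + (Z3 || Z2) = 56.07 + j5730 Ω = 5730∠89.4° Ω.
Step 5 — Power factor: PF = cos(φ) = Re(Z)/|Z| = 56.07/5730 = 0.009785.
Step 6 — Type: Im(Z) = 5730 ⇒ lagging (phase φ = 89.4°).

PF = 0.009785 (lagging, φ = 89.4°)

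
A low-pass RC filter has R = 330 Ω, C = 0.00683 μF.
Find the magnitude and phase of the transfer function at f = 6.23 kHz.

Step 1 — Angular frequency: ω = 2π·6230 = 3.914e+04 rad/s.
Step 2 — Transfer function: H(jω) = 1/(1 + jωRC).
Step 3 — Denominator: 1 + jωRC = 1 + j·3.914e+04·330·6.83e-09 = 1 + j0.08823.
Step 4 — H = 0.9923 - j0.08755.
Step 5 — Magnitude: |H| = 0.9961 (-0.0 dB); phase: φ = -5.0°.

|H| = 0.9961 (-0.0 dB), φ = -5.0°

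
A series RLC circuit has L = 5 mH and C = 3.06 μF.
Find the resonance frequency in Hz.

Step 1 — Resonance condition Im(Z)=0 gives ω₀ = 1/√(LC).
Step 2 — ω₀ = 1/√(0.005·3.06e-06) = 8085 rad/s.
Step 3 — f₀ = ω₀/(2π) = 1287 Hz.

f₀ = 1287 Hz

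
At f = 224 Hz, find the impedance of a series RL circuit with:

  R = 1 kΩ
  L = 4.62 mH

Step 1 — Angular frequency: ω = 2π·f = 2π·224 = 1407 rad/s.
Step 2 — Component impedances:
  R: Z = R = 1000 Ω
  L: Z = jωL = j·1407·0.00462 = 0 + j6.502 Ω
Step 3 — Series combination: Z_total = R + L = 1000 + j6.502 Ω = 1000∠0.4° Ω.

Z = 1000 + j6.502 Ω = 1000∠0.4° Ω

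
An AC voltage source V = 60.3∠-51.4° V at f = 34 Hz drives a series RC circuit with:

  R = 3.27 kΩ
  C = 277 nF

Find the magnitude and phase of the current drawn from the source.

Step 1 — Angular frequency: ω = 2π·f = 2π·34 = 213.6 rad/s.
Step 2 — Component impedances:
  R: Z = R = 3270 Ω
  C: Z = 1/(jωC) = -j/(ω·C) = 0 - j1.69e+04 Ω
Step 3 — Series combination: Z_total = R + C = 3270 - j1.69e+04 Ω = 1.721e+04∠-79.0° Ω.
Step 4 — Source phasor: V = 60.3∠-51.4° V = 37.62 - j47.13 V.
Step 5 — Ohm's law: I = V / Z_total = (37.62 - j47.13) / (3270 - j1.69e+04) = 0.003103 + j0.001626 A.
Step 6 — Convert to polar: |I| = 0.003503 A, ∠I = 27.6°.

I = 0.003503∠27.6° A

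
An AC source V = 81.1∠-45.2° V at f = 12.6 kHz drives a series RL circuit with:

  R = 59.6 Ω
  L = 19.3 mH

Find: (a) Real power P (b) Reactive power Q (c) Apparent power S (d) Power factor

Step 1 — Angular frequency: ω = 2π·f = 2π·1.26e+04 = 7.917e+04 rad/s.
Step 2 — Component impedances:
  R: Z = R = 59.6 Ω
  L: Z = jωL = j·7.917e+04·0.0193 = 0 + j1528 Ω
Step 3 — Series combination: Z_total = R + L = 59.6 + j1528 Ω = 1529∠87.8° Ω.
Step 4 — Source phasor: V = 81.1∠-45.2° V = 57.15 - j57.55 V.
Step 5 — Current: I = V / Z = -0.03615 - j0.03881 A = 0.05304∠-133.0° A.
Step 6 — Complex power: S = V·I* = 0.1677 + j4.298 VA.
Step 7 — Real power: P = Re(S) = 0.1677 W.
Step 8 — Reactive power: Q = Im(S) = 4.298 VAR.
Step 9 — Apparent power: |S| = 4.301 VA.
Step 10 — Power factor: PF = P/|S| = 0.03898 (lagging).

(a) P = 0.1677 W  (b) Q = 4.298 VAR  (c) S = 4.301 VA  (d) PF = 0.03898 (lagging)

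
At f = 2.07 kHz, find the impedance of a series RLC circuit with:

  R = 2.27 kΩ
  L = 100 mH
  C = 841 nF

Step 1 — Angular frequency: ω = 2π·f = 2π·2070 = 1.301e+04 rad/s.
Step 2 — Component impedances:
  R: Z = R = 2270 Ω
  L: Z = jωL = j·1.301e+04·0.1 = 0 + j1301 Ω
  C: Z = 1/(jωC) = -j/(ω·C) = 0 - j91.42 Ω
Step 3 — Series combination: Z_total = R + L + C = 2270 + j1209 Ω = 2572∠28.0° Ω.

Z = 2270 + j1209 Ω = 2572∠28.0° Ω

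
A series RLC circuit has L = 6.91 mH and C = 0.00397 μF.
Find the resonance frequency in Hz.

Step 1 — Resonance condition Im(Z)=0 gives ω₀ = 1/√(LC).
Step 2 — ω₀ = 1/√(0.00691·3.97e-09) = 1.909e+05 rad/s.
Step 3 — f₀ = ω₀/(2π) = 3.039e+04 Hz.

f₀ = 3.039e+04 Hz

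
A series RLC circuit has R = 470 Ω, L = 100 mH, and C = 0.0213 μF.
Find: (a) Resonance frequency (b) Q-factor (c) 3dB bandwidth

Step 1 — Resonance: ω₀ = 1/√(LC) = 1/√(0.1·2.13e-08) = 2.167e+04 rad/s.
Step 2 — f₀ = ω₀/(2π) = 3449 Hz.
Step 3 — Series Q: Q = ω₀L/R = 2.167e+04·0.1/470 = 4.61.
Step 4 — Bandwidth: Δω = ω₀/Q = 4700 rad/s; BW = Δω/(2π) = 748 Hz.

(a) f₀ = 3449 Hz  (b) Q = 4.61  (c) BW = 748 Hz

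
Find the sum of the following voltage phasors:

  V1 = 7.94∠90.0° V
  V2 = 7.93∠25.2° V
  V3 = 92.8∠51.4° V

Step 1 — Convert each phasor to rectangular form:
  V1 = 7.94·(cos(90.0°) + j·sin(90.0°)) = 0 + j7.94 V
  V2 = 7.93·(cos(25.2°) + j·sin(25.2°)) = 7.175 + j3.376 V
  V3 = 92.8·(cos(51.4°) + j·sin(51.4°)) = 57.9 + j72.53 V
Step 2 — Sum components: V_total = 65.07 + j83.84 V.
Step 3 — Convert to polar: |V_total| = 106.1 V, ∠V_total = 52.2°.

V_total = 106.1∠52.2° V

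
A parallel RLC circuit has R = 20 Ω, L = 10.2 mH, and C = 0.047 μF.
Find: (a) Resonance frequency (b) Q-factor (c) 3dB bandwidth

Step 1 — Resonance: ω₀ = 1/√(LC) = 1/√(0.0102·4.7e-08) = 4.567e+04 rad/s.
Step 2 — f₀ = ω₀/(2π) = 7269 Hz.
Step 3 — Parallel Q: Q = R/(ω₀L) = 20/(4.567e+04·0.0102) = 0.04293.
Step 4 — Bandwidth: Δω = ω₀/Q = 1.064e+06 rad/s; BW = Δω/(2π) = 1.693e+05 Hz.

(a) f₀ = 7269 Hz  (b) Q = 0.04293  (c) BW = 1.693e+05 Hz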